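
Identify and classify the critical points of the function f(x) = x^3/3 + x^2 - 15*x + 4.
f'(x) = x^2 + 2*x - 15

Solve f'(x) = 0:
  Factor: x^2 + 2*x - 15 = (x - 3)*(x + 5) = 0.
  ⇒ x = -5, 3

f''(x) = 2*x + 2
Second-derivative test at each critical point:
  f''(-5) = -8 < 0 → local maximum
  f''(3) = 8 > 0 → local minimum

Critical points: x = -5 (local maximum); x = 3 (local minimum)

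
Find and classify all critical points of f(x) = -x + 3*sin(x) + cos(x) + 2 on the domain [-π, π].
f'(x) = -sin(x) + 3*cos(x) - 1

Solve f'(x) = 0 on [-π, π]:
  f'(x) = 0 ⇔ -sin(x) + 3*cos(x) = 1. Write the left side as R·cos(x + φ) with R = √(3² + 1²) = sqrt(10), cos φ = 3*sqrt(10)/10, sin φ = sqrt(10)/10; then cos(x + φ) = sqrt(10)/10. Solve for x and keep the solutions lying in [-π, π].
  ⇒ x = -pi/2 ≈ -1.5708, atan(4/3) ≈ 0.9273

f''(x) = -3*sin(x) - cos(x)
Second-derivative test at each critical point:
  f''(-1.5708) = 3 > 0 → local minimum
  f''(0.9273) = -3 < 0 → local maximum

Critical points: x = -pi/2 ≈ -1.5708 (local minimum); x = atan(4/3) ≈ 0.9273 (local maximum)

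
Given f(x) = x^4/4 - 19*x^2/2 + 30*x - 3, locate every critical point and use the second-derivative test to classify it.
f'(x) = x^3 - 19*x + 30

Solve f'(x) = 0:
  Factor: x^3 - 19*x + 30 = (x - 3)*(x - 2)*(x + 5) = 0.
  ⇒ x = -5, 2, 3

f''(x) = 3*x^2 - 19
Second-derivative test at each critical point:
  f''(-5) = 56 > 0 → local minimum
  f''(2) = -7 < 0 → local maximum
  f''(3) = 8 > 0 → local minimum

Critical points: x = -5 (local minimum); x = 2 (local maximum); x = 3 (local minimum)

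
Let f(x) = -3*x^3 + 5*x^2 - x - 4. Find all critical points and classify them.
f'(x) = -9*x^2 + 10*x - 1

Solve f'(x) = 0:
  Factor: -9*x^2 + 10*x - 1 = -(x - 1)*(9*x - 1) = 0.
  ⇒ x = 1/9, 1

f''(x) = 10 - 18*x
Second-derivative test at each critical point:
  f''(1/9) = 8 > 0 → local minimum
  f''(1) = -8 < 0 → local maximum

Critical points: x = 1/9 (local minimum); x = 1 (local maximum)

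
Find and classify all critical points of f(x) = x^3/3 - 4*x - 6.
f'(x) = x^2 - 4

Solve f'(x) = 0:
  Factor: x^2 - 4 = (x - 2)*(x + 2) = 0.
  ⇒ x = -2, 2

f''(x) = 2*x
Second-derivative test at each critical point:
  f''(-2) = -4 < 0 → local maximum
  f''(2) = 4 > 0 → local minimum

Critical points: x = -2 (local maximum); x = 2 (local minimum)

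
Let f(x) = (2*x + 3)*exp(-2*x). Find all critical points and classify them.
f'(x) = 4*(-x - 1)*exp(-2*x)

Solve f'(x) = 0:
  f'(x) = (-4*x - 4)·exp(-2*x) and exp(-2*x) > 0 for every x, so f'(x) = 0 ⇔ -4*x - 4 = 0.
  Factor: -4*x - 4 = -4*(x + 1) = 0.
  ⇒ x = -1

f''(x) = 4*(2*x + 1)*exp(-2*x)
Second-derivative test at each critical point:
  f''(-1) = -29.5562 < 0 → local maximum

Critical points: x = -1 (local maximum)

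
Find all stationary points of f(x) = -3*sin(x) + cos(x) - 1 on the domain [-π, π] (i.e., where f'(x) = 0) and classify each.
f'(x) = -sin(x) - 3*cos(x)

Solve f'(x) = 0 on [-π, π]:
  f'(x) = 0 ⇔ -3*cos(x) = sin(x) ⇔ tan(x) = -3, i.e. x = arctan(-3) + nπ; keep the solutions lying in [-π, π].
  ⇒ x = -atan(3) ≈ -1.2490, pi - atan(3) ≈ 1.8925

f''(x) = 3*sin(x) - cos(x)
Second-derivative test at each critical point:
  f''(-1.2490) = -3.1623 < 0 → local maximum
  f''(1.8925) = 3.1623 > 0 → local minimum

Critical points: x = -atan(3) ≈ -1.2490 (local maximum); x = pi - atan(3) ≈ 1.8925 (local minimum)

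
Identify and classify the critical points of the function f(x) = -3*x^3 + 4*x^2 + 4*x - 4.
f'(x) = -9*x^2 + 8*x + 4

Solve f'(x) = 0:
  9*x^2 - 8*x - 4 = 0 has no rational roots; quadratic formula: x = (8 ± √208)/18.
  ⇒ x = 4/9 - 2*sqrt(13)/9 ≈ -0.3568, 4/9 + 2*sqrt(13)/9 ≈ 1.2457

f''(x) = 8 - 18*x
Second-derivative test at each critical point:
  f''(-0.3568) = 14.4222 > 0 → local minimum
  f''(1.2457) = -14.4222 < 0 → local maximum

Critical points: x = 4/9 - 2*sqrt(13)/9 ≈ -0.3568 (local minimum); x = 4/9 + 2*sqrt(13)/9 ≈ 1.2457 (local maximum)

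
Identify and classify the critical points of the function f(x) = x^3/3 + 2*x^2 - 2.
f'(x) = x*(x + 4)

Solve f'(x) = 0:
  Factor: x^2 + 4*x = x*(x + 4) = 0.
  ⇒ x = -4, 0

f''(x) = 2*x + 4
Second-derivative test at each critical point:
  f''(-4) = -4 < 0 → local maximum
  f''(0) = 4 > 0 → local minimum

Critical points: x = -4 (local maximum); x = 0 (local minimum)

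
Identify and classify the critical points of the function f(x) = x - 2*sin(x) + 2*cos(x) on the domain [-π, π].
f'(x) = -2*sqrt(2)*sin(x + pi/4) + 1

Solve f'(x) = 0 on [-π, π]:
  f'(x) = 0 ⇔ -2*sin(x) - 2*cos(x) = -1. Write the left side as R·cos(x + φ) with R = √((-2)² + 2²) = 2*sqrt(2), cos φ = -sqrt(2)/2, sin φ = sqrt(2)/2; then cos(x + φ) = -sqrt(2)/4. Solve for x and keep the solutions lying in [-π, π].
  ⇒ x = atan((1 - sqrt(7))/(1 + sqrt(7))) ≈ -0.4240, atan((1 + sqrt(7))/(1 - sqrt(7))) + pi ≈ 1.9948

f''(x) = -2*sqrt(2)*cos(x + pi/4)
Second-derivative test at each critical point:
  f''(-0.4240) = -2.6458 < 0 → local maximum
  f''(1.9948) = 2.6458 > 0 → local minimum

Critical points: x = atan((1 - sqrt(7))/(1 + sqrt(7))) ≈ -0.4240 (local maximum); x = atan((1 + sqrt(7))/(1 - sqrt(7))) + pi ≈ 1.9948 (local minimum)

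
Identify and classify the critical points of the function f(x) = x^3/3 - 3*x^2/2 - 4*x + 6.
f'(x) = x^2 - 3*x - 4

Solve f'(x) = 0:
  Factor: x^2 - 3*x - 4 = (x - 4)*(x + 1) = 0.
  ⇒ x = -1, 4

f''(x) = 2*x - 3
Second-derivative test at each critical point:
  f''(-1) = -5 < 0 → local maximum
  f''(4) = 5 > 0 → local minimum

Critical points: x = -1 (local maximum); x = 4 (local minimum)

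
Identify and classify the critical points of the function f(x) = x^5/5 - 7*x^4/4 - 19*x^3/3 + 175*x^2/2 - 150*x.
f'(x) = x^4 - 7*x^3 - 19*x^2 + 175*x - 150

Solve f'(x) = 0:
  Factor: x^4 - 7*x^3 - 19*x^2 + 175*x - 150 = (x - 6)*(x - 5)*(x - 1)*(x + 5) = 0.
  ⇒ x = -5, 1, 5, 6

f''(x) = 4*x^3 - 21*x^2 - 38*x + 175
Second-derivative test at each critical point:
  f''(-5) = -660 < 0 → local maximum
  f''(1) = 120 > 0 → local minimum
  f''(5) = -40 < 0 → local maximum
  f''(6) = 55 > 0 → local minimum

Critical points: x = -5 (local maximum); x = 1 (local minimum); x = 5 (local maximum); x = 6 (local minimum)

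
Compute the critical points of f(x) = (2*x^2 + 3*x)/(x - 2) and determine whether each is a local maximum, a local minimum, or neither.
f'(x) = 2*(x^2 - 4*x - 3)/(x^2 - 4*x + 4)

Solve f'(x) = 0:
  f'(x) = 2*(x^2 - 4*x - 3)/(x - 2)^2; the denominator is positive wherever f is defined, so f'(x) = 0 ⇔ 2*x^2 - 8*x - 6 = 0.
  Factor: 2*x^2 - 8*x - 6 = 2*(x^2 - 4*x - 3); x^2 - 4*x - 3 = 0 has no rational roots; quadratic formula: x = (4 ± √28)/2.
  ⇒ x = 2 - sqrt(7) ≈ -0.6458, 2 + sqrt(7) ≈ 4.6458

f''(x) = 28/(x^3 - 6*x^2 + 12*x - 8)
Second-derivative test at each critical point:
  f''(-0.6458) = -1.5119 < 0 → local maximum
  f''(4.6458) = 1.5119 > 0 → local minimum

Critical points: x = 2 - sqrt(7) ≈ -0.6458 (local maximum); x = 2 + sqrt(7) ≈ 4.6458 (local minimum)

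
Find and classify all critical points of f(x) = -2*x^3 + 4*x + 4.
f'(x) = 4 - 6*x^2

Solve f'(x) = 0:
  Factor: 4 - 6*x^2 = -2*(3*x^2 - 2); 3*x^2 - 2 = 0 has no rational roots; quadratic formula: x = (0 ± √24)/6.
  ⇒ x = -sqrt(6)/3 ≈ -0.8165, sqrt(6)/3 ≈ 0.8165

f''(x) = -12*x
Second-derivative test at each critical point:
  f''(-0.8165) = 9.7980 > 0 → local minimum
  f''(0.8165) = -9.7980 < 0 → local maximum

Critical points: x = -sqrt(6)/3 ≈ -0.8165 (local minimum); x = sqrt(6)/3 ≈ 0.8165 (local maximum)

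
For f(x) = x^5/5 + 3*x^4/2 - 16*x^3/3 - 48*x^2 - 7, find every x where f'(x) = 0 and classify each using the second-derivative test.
f'(x) = x*(x^3 + 6*x^2 - 16*x - 96)

Solve f'(x) = 0:
  Factor: x^4 + 6*x^3 - 16*x^2 - 96*x = x*(x - 4)*(x + 4)*(x + 6) = 0.
  ⇒ x = -6, -4, 0, 4

f''(x) = 4*x^3 + 18*x^2 - 32*x - 96
Second-derivative test at each critical point:
  f''(-6) = -120 < 0 → local maximum
  f''(-4) = 64 > 0 → local minimum
  f''(0) = -96 < 0 → local maximum
  f''(4) = 320 > 0 → local minimum

Critical points: x = -6 (local maximum); x = -4 (local minimum); x = 0 (local maximum); x = 4 (local minimum)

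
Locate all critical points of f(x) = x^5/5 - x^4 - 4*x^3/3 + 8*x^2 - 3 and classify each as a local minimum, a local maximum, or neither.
f'(x) = x*(x^3 - 4*x^2 - 4*x + 16)

Solve f'(x) = 0:
  Factor: x^4 - 4*x^3 - 4*x^2 + 16*x = x*(x - 4)*(x - 2)*(x + 2) = 0.
  ⇒ x = -2, 0, 2, 4

f''(x) = 4*x^3 - 12*x^2 - 8*x + 16
Second-derivative test at each critical point:
  f''(-2) = -48 < 0 → local maximum
  f''(0) = 16 > 0 → local minimum
  f''(2) = -16 < 0 → local maximum
  f''(4) = 48 > 0 → local minimum

Critical points: x = -2 (local maximum); x = 0 (local minimum); x = 2 (local maximum); x = 4 (local minimum)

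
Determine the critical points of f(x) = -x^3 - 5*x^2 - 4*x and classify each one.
f'(x) = -3*x^2 - 10*x - 4

Solve f'(x) = 0:
  3*x^2 + 10*x + 4 = 0 has no rational roots; quadratic formula: x = (-10 ± √52)/6.
  ⇒ x = -5/3 - sqrt(13)/3 ≈ -2.8685, -5/3 + sqrt(13)/3 ≈ -0.4648

f''(x) = -6*x - 10
Second-derivative test at each critical point:
  f''(-2.8685) = 7.2111 > 0 → local minimum
  f''(-0.4648) = -7.2111 < 0 → local maximum

Critical points: x = -5/3 - sqrt(13)/3 ≈ -2.8685 (local minimum); x = -5/3 + sqrt(13)/3 ≈ -0.4648 (local maximum)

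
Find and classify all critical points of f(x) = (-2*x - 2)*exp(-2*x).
f'(x) = 2*(2*x + 1)*exp(-2*x)

Solve f'(x) = 0:
  f'(x) = (4*x + 2)·exp(-2*x) and exp(-2*x) > 0 for every x, so f'(x) = 0 ⇔ 4*x + 2 = 0.
  Factor: 4*x + 2 = 2*(2*x + 1) = 0.
  ⇒ x = -1/2

f''(x) = -8*x*exp(-2*x)
Second-derivative test at each critical point:
  f''(-1/2) = 10.8731 > 0 → local minimum

Critical points: x = -1/2 (local minimum)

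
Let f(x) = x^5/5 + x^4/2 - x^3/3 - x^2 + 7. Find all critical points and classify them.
f'(x) = x*(x^3 + 2*x^2 - x - 2)

Solve f'(x) = 0:
  Factor: x^4 + 2*x^3 - x^2 - 2*x = x*(x - 1)*(x + 1)*(x + 2) = 0.
  ⇒ x = -2, -1, 0, 1

f''(x) = 4*x^3 + 6*x^2 - 2*x - 2
Second-derivative test at each critical point:
  f''(-2) = -6 < 0 → local maximum
  f''(-1) = 2 > 0 → local minimum
  f''(0) = -2 < 0 → local maximum
  f''(1) = 6 > 0 → local minimum

Critical points: x = -2 (local maximum); x = -1 (local minimum); x = 0 (local maximum); x = 1 (local minimum)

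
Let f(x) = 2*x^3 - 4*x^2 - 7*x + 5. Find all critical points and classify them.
f'(x) = 6*x^2 - 8*x - 7

Solve f'(x) = 0:
  6*x^2 - 8*x - 7 = 0 has no rational roots; quadratic formula: x = (8 ± √232)/12.
  ⇒ x = 2/3 - sqrt(58)/6 ≈ -0.6026, 2/3 + sqrt(58)/6 ≈ 1.9360

f''(x) = 12*x - 8
Second-derivative test at each critical point:
  f''(-0.6026) = -15.2315 < 0 → local maximum
  f''(1.9360) = 15.2315 > 0 → local minimum

Critical points: x = 2/3 - sqrt(58)/6 ≈ -0.6026 (local maximum); x = 2/3 + sqrt(58)/6 ≈ 1.9360 (local minimum)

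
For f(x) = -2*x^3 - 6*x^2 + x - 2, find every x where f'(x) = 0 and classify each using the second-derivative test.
f'(x) = -6*x^2 - 12*x + 1

Solve f'(x) = 0:
  6*x^2 + 12*x - 1 = 0 has no rational roots; quadratic formula: x = (-12 ± √168)/12.
  ⇒ x = -sqrt(42)/6 - 1 ≈ -2.0801, -1 + sqrt(42)/6 ≈ 0.0801

f''(x) = -12*x - 12
Second-derivative test at each critical point:
  f''(-2.0801) = 12.9615 > 0 → local minimum
  f''(0.0801) = -12.9615 < 0 → local maximum

Critical points: x = -sqrt(42)/6 - 1 ≈ -2.0801 (local minimum); x = -1 + sqrt(42)/6 ≈ 0.0801 (local maximum)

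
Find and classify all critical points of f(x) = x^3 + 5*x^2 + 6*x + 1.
f'(x) = 3*x^2 + 10*x + 6

Solve f'(x) = 0:
  3*x^2 + 10*x + 6 = 0 has no rational roots; quadratic formula: x = (-10 ± √28)/6.
  ⇒ x = -5/3 - sqrt(7)/3 ≈ -2.5486, -5/3 + sqrt(7)/3 ≈ -0.7847

f''(x) = 6*x + 10
Second-derivative test at each critical point:
  f''(-2.5486) = -5.2915 < 0 → local maximum
  f''(-0.7847) = 5.2915 > 0 → local minimum

Critical points: x = -5/3 - sqrt(7)/3 ≈ -2.5486 (local maximum); x = -5/3 + sqrt(7)/3 ≈ -0.7847 (local minimum)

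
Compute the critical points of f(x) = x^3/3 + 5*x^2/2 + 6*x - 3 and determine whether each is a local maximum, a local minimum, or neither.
f'(x) = x^2 + 5*x + 6

Solve f'(x) = 0:
  Factor: x^2 + 5*x + 6 = (x + 2)*(x + 3) = 0.
  ⇒ x = -3, -2

f''(x) = 2*x + 5
Second-derivative test at each critical point:
  f''(-3) = -1 < 0 → local maximum
  f''(-2) = 1 > 0 → local minimum

Critical points: x = -3 (local maximum); x = -2 (local minimum)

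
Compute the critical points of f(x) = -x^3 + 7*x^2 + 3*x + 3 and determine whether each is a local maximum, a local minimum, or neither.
f'(x) = -3*x^2 + 14*x + 3

Solve f'(x) = 0:
  3*x^2 - 14*x - 3 = 0 has no rational roots; quadratic formula: x = (14 ± √232)/6.
  ⇒ x = 7/3 - sqrt(58)/3 ≈ -0.2053, 7/3 + sqrt(58)/3 ≈ 4.8719

f''(x) = 14 - 6*x
Second-derivative test at each critical point:
  f''(-0.2053) = 15.2315 > 0 → local minimum
  f''(4.8719) = -15.2315 < 0 → local maximum

Critical points: x = 7/3 - sqrt(58)/3 ≈ -0.2053 (local minimum); x = 7/3 + sqrt(58)/3 ≈ 4.8719 (local maximum)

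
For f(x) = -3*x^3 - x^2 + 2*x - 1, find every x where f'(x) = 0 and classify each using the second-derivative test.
f'(x) = -9*x^2 - 2*x + 2

Solve f'(x) = 0:
  9*x^2 + 2*x - 2 = 0 has no rational roots; quadratic formula: x = (-2 ± √76)/18.
  ⇒ x = -sqrt(19)/9 - 1/9 ≈ -0.5954, -1/9 + sqrt(19)/9 ≈ 0.3732

f''(x) = -18*x - 2
Second-derivative test at each critical point:
  f''(-0.5954) = 8.7178 > 0 → local minimum
  f''(0.3732) = -8.7178 < 0 → local maximum

Critical points: x = -sqrt(19)/9 - 1/9 ≈ -0.5954 (local minimum); x = -1/9 + sqrt(19)/9 ≈ 0.3732 (local maximum)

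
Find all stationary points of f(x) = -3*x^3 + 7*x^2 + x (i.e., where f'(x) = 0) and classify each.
f'(x) = -9*x^2 + 14*x + 1

Solve f'(x) = 0:
  9*x^2 - 14*x - 1 = 0 has no rational roots; quadratic formula: x = (14 ± √232)/18.
  ⇒ x = 7/9 - sqrt(58)/9 ≈ -0.0684, 7/9 + sqrt(58)/9 ≈ 1.6240

f''(x) = 14 - 18*x
Second-derivative test at each critical point:
  f''(-0.0684) = 15.2315 > 0 → local minimum
  f''(1.6240) = -15.2315 < 0 → local maximum

Critical points: x = 7/9 - sqrt(58)/9 ≈ -0.0684 (local minimum); x = 7/9 + sqrt(58)/9 ≈ 1.6240 (local maximum)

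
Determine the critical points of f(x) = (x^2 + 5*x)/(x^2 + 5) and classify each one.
f'(x) = 5*(-x^2 + 2*x + 5)/(x^4 + 10*x^2 + 25)

Solve f'(x) = 0:
  f'(x) = -5*(x^2 - 2*x - 5)/(x^2 + 5)^2; the denominator is positive wherever f is defined, so f'(x) = 0 ⇔ -5*x^2 + 10*x + 25 = 0.
  Factor: -5*x^2 + 10*x + 25 = -5*(x^2 - 2*x - 5); x^2 - 2*x - 5 = 0 has no rational roots; quadratic formula: x = (2 ± √24)/2.
  ⇒ x = 1 - sqrt(6) ≈ -1.4495, 1 + sqrt(6) ≈ 3.4495

f''(x) = 10*(x^3 - 3*x^2 - 15*x + 5)/(x^6 + 15*x^4 + 75*x^2 + 125)
Second-derivative test at each critical point:
  f''(-1.4495) = 0.4858 > 0 → local minimum
  f''(3.4495) = -0.0858 < 0 → local maximum

Critical points: x = 1 - sqrt(6) ≈ -1.4495 (local minimum); x = 1 + sqrt(6) ≈ 3.4495 (local maximum)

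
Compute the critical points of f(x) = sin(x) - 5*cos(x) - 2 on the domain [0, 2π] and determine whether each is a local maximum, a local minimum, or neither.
f'(x) = 5*sin(x) + cos(x)

Solve f'(x) = 0 on [0, 2π]:
  f'(x) = 0 ⇔ cos(x) = -5*sin(x) ⇔ tan(x) = -1/5, i.e. x = arctan(-1/5) + nπ; keep the solutions lying in [0, 2π].
  ⇒ x = pi - atan(1/5) ≈ 2.9442, -atan(1/5) + 2*pi ≈ 6.0858

f''(x) = -sin(x) + 5*cos(x)
Second-derivative test at each critical point:
  f''(2.9442) = -5.0990 < 0 → local maximum
  f''(6.0858) = 5.0990 > 0 → local minimum

Critical points: x = pi - atan(1/5) ≈ 2.9442 (local maximum); x = -atan(1/5) + 2*pi ≈ 6.0858 (local minimum)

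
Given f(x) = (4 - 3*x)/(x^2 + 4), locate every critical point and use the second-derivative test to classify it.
f'(x) = (3*x^2 - 8*x - 12)/(x^4 + 8*x^2 + 16)

Solve f'(x) = 0:
  f'(x) = (3*x^2 - 8*x - 12)/(x^2 + 4)^2; the denominator is positive wherever f is defined, so f'(x) = 0 ⇔ 3*x^2 - 8*x - 12 = 0.
  3*x^2 - 8*x - 12 = 0 has no rational roots; quadratic formula: x = (8 ± √208)/6.
  ⇒ x = 4/3 - 2*sqrt(13)/3 ≈ -1.0704, 4/3 + 2*sqrt(13)/3 ≈ 3.7370

f''(x) = 2*(4*x^2*(4 - 3*x) + (9*x - 4)*(x^2 + 4))/(x^2 + 4)^3
Second-derivative test at each critical point:
  f''(-1.0704) = -0.5447 < 0 → local maximum
  f''(3.7370) = 0.0447 > 0 → local minimum

Critical points: x = 4/3 - 2*sqrt(13)/3 ≈ -1.0704 (local maximum); x = 4/3 + 2*sqrt(13)/3 ≈ 3.7370 (local minimum)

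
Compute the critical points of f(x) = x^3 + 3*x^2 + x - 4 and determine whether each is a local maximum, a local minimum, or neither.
f'(x) = 3*x^2 + 6*x + 1

Solve f'(x) = 0:
  3*x^2 + 6*x + 1 = 0 has no rational roots; quadratic formula: x = (-6 ± √24)/6.
  ⇒ x = -1 - sqrt(6)/3 ≈ -1.8165, -1 + sqrt(6)/3 ≈ -0.1835

f''(x) = 6*x + 6
Second-derivative test at each critical point:
  f''(-1.8165) = -4.8990 < 0 → local maximum
  f''(-0.1835) = 4.8990 > 0 → local minimum

Critical points: x = -1 - sqrt(6)/3 ≈ -1.8165 (local maximum); x = -1 + sqrt(6)/3 ≈ -0.1835 (local minimum)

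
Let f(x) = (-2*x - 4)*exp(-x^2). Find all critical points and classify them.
f'(x) = 2*(2*x*(x + 2) - 1)*exp(-x^2)

Solve f'(x) = 0:
  f'(x) = (4*x^2 + 8*x - 2)·exp(-x^2) and exp(-x^2) > 0 for every x, so f'(x) = 0 ⇔ 4*x^2 + 8*x - 2 = 0.
  Factor: 4*x^2 + 8*x - 2 = 2*(2*x^2 + 4*x - 1); 2*x^2 + 4*x - 1 = 0 has no rational roots; quadratic formula: x = (-4 ± √24)/4.
  ⇒ x = -sqrt(6)/2 - 1 ≈ -2.2247, -1 + sqrt(6)/2 ≈ 0.2247

f''(x) = 4*(-2*x^2*(x + 2) + 3*x + 2)*exp(-x^2)
Second-derivative test at each critical point:
  f''(-2.2247) = -0.0694 < 0 → local maximum
  f''(0.2247) = 9.3154 > 0 → local minimum

Critical points: x = -sqrt(6)/2 - 1 ≈ -2.2247 (local maximum); x = -1 + sqrt(6)/2 ≈ 0.2247 (local minimum)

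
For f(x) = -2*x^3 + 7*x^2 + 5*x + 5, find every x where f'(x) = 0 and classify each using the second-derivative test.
f'(x) = -6*x^2 + 14*x + 5

Solve f'(x) = 0:
  6*x^2 - 14*x - 5 = 0 has no rational roots; quadratic formula: x = (14 ± √316)/12.
  ⇒ x = 7/6 - sqrt(79)/6 ≈ -0.3147, 7/6 + sqrt(79)/6 ≈ 2.6480

f''(x) = 14 - 12*x
Second-derivative test at each critical point:
  f''(-0.3147) = 17.7764 > 0 → local minimum
  f''(2.6480) = -17.7764 < 0 → local maximum

Critical points: x = 7/6 - sqrt(79)/6 ≈ -0.3147 (local minimum); x = 7/6 + sqrt(79)/6 ≈ 2.6480 (local maximum)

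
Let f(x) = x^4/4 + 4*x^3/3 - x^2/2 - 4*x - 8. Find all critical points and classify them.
f'(x) = x^3 + 4*x^2 - x - 4

Solve f'(x) = 0:
  Factor: x^3 + 4*x^2 - x - 4 = (x - 1)*(x + 1)*(x + 4) = 0.
  ⇒ x = -4, -1, 1

f''(x) = 3*x^2 + 8*x - 1
Second-derivative test at each critical point:
  f''(-4) = 15 > 0 → local minimum
  f''(-1) = -6 < 0 → local maximum
  f''(1) = 10 > 0 → local minimum

Critical points: x = -4 (local minimum); x = -1 (local maximum); x = 1 (local minimum)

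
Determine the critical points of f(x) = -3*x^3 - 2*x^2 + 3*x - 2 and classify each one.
f'(x) = -9*x^2 - 4*x + 3

Solve f'(x) = 0:
  9*x^2 + 4*x - 3 = 0 has no rational roots; quadratic formula: x = (-4 ± √124)/18.
  ⇒ x = -sqrt(31)/9 - 2/9 ≈ -0.8409, -2/9 + sqrt(31)/9 ≈ 0.3964

f''(x) = -18*x - 4
Second-derivative test at each critical point:
  f''(-0.8409) = 11.1355 > 0 → local minimum
  f''(0.3964) = -11.1355 < 0 → local maximum

Critical points: x = -sqrt(31)/9 - 2/9 ≈ -0.8409 (local minimum); x = -2/9 + sqrt(31)/9 ≈ 0.3964 (local maximum)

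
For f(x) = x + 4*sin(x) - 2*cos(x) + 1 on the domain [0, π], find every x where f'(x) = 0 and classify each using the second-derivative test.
f'(x) = 2*sin(x) + 4*cos(x) + 1

Solve f'(x) = 0 on [0, π]:
  f'(x) = 0 ⇔ 2*sin(x) + 4*cos(x) = -1. Write the left side as R·cos(x + φ) with R = √(4² + (-2)²) = 2*sqrt(5), cos φ = 2*sqrt(5)/5, sin φ = -sqrt(5)/5; then cos(x + φ) = -sqrt(5)/10. Solve for x and keep the solutions lying in [0, π].
  ⇒ x = atan((-1 + 2*sqrt(19))/(-sqrt(19) - 2)) + pi ≈ 2.2600

f''(x) = -4*sin(x) + 2*cos(x)
Second-derivative test at each critical point:
  f''(2.2600) = -4.3589 < 0 → local maximum

Critical points: x = atan((-1 + 2*sqrt(19))/(-sqrt(19) - 2)) + pi ≈ 2.2600 (local maximum)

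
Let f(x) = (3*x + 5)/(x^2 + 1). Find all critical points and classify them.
f'(x) = (-3*x^2 - 10*x + 3)/(x^4 + 2*x^2 + 1)

Solve f'(x) = 0:
  f'(x) = -(3*x^2 + 10*x - 3)/(x^2 + 1)^2; the denominator is positive wherever f is defined, so f'(x) = 0 ⇔ -3*x^2 - 10*x + 3 = 0.
  3*x^2 + 10*x - 3 = 0 has no rational roots; quadratic formula: x = (-10 ± √136)/6.
  ⇒ x = -sqrt(34)/3 - 5/3 ≈ -3.6103, -5/3 + sqrt(34)/3 ≈ 0.2770

f''(x) = 2*(4*x^2*(3*x + 5) - (9*x + 5)*(x^2 + 1))/(x^2 + 1)^3
Second-derivative test at each critical point:
  f''(-3.6103) = 0.0592 > 0 → local minimum
  f''(0.2770) = -10.0592 < 0 → local maximum

Critical points: x = -sqrt(34)/3 - 5/3 ≈ -3.6103 (local minimum); x = -5/3 + sqrt(34)/3 ≈ 0.2770 (local maximum)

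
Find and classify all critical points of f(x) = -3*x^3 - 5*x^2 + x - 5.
f'(x) = -9*x^2 - 10*x + 1

Solve f'(x) = 0:
  9*x^2 + 10*x - 1 = 0 has no rational roots; quadratic formula: x = (-10 ± √136)/18.
  ⇒ x = -sqrt(34)/9 - 5/9 ≈ -1.2034, -5/9 + sqrt(34)/9 ≈ 0.0923

f''(x) = -18*x - 10
Second-derivative test at each critical point:
  f''(-1.2034) = 11.6619 > 0 → local minimum
  f''(0.0923) = -11.6619 < 0 → local maximum

Critical points: x = -sqrt(34)/9 - 5/9 ≈ -1.2034 (local minimum); x = -5/9 + sqrt(34)/9 ≈ 0.0923 (local maximum)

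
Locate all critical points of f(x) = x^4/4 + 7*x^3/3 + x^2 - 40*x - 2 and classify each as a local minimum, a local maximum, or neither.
f'(x) = x^3 + 7*x^2 + 2*x - 40

Solve f'(x) = 0:
  Factor: x^3 + 7*x^2 + 2*x - 40 = (x - 2)*(x + 4)*(x + 5) = 0.
  ⇒ x = -5, -4, 2

f''(x) = 3*x^2 + 14*x + 2
Second-derivative test at each critical point:
  f''(-5) = 7 > 0 → local minimum
  f''(-4) = -6 < 0 → local maximum
  f''(2) = 42 > 0 → local minimum

Critical points: x = -5 (local minimum); x = -4 (local maximum); x = 2 (local minimum)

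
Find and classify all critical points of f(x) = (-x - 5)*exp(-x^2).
f'(x) = (2*x*(x + 5) - 1)*exp(-x^2)

Solve f'(x) = 0:
  f'(x) = (2*x^2 + 10*x - 1)·exp(-x^2) and exp(-x^2) > 0 for every x, so f'(x) = 0 ⇔ 2*x^2 + 10*x - 1 = 0.
  2*x^2 + 10*x - 1 = 0 has no rational roots; quadratic formula: x = (-10 ± √108)/4.
  ⇒ x = -3*sqrt(3)/2 - 5/2 ≈ -5.0981, -5/2 + 3*sqrt(3)/2 ≈ 0.0981

f''(x) = 2*(-2*x^2*(x + 5) + 3*x + 5)*exp(-x^2)
Second-derivative test at each critical point:
  f''(-5.0981) = -5.361e-11 < 0 → local maximum
  f''(0.0981) = 10.2928 > 0 → local minimum

Critical points: x = -3*sqrt(3)/2 - 5/2 ≈ -5.0981 (local maximum); x = -5/2 + 3*sqrt(3)/2 ≈ 0.0981 (local minimum)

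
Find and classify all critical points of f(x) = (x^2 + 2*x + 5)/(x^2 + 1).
f'(x) = 2*(-x^2 - 4*x + 1)/(x^4 + 2*x^2 + 1)

Solve f'(x) = 0:
  f'(x) = -2*(x^2 + 4*x - 1)/(x^2 + 1)^2; the denominator is positive wherever f is defined, so f'(x) = 0 ⇔ -2*x^2 - 8*x + 2 = 0.
  Factor: -2*x^2 - 8*x + 2 = -2*(x^2 + 4*x - 1); x^2 + 4*x - 1 = 0 has no rational roots; quadratic formula: x = (-4 ± √20)/2.
  ⇒ x = -sqrt(5) - 2 ≈ -4.2361, -2 + sqrt(5) ≈ 0.2361

f''(x) = 4*(x^3 + 6*x^2 - 3*x - 2)/(x^6 + 3*x^4 + 3*x^2 + 1)
Second-derivative test at each critical point:
  f''(-4.2361) = 0.0249 > 0 → local minimum
  f''(0.2361) = -8.0249 < 0 → local maximum

Critical points: x = -sqrt(5) - 2 ≈ -4.2361 (local minimum); x = -2 + sqrt(5) ≈ 0.2361 (local maximum)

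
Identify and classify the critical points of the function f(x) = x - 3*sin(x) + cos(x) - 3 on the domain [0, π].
f'(x) = -sin(x) - 3*cos(x) + 1

Solve f'(x) = 0 on [0, π]:
  f'(x) = 0 ⇔ -sin(x) - 3*cos(x) = -1. Write the left side as R·cos(x + φ) with R = √((-3)² + 1²) = sqrt(10), cos φ = -3*sqrt(10)/10, sin φ = sqrt(10)/10; then cos(x + φ) = -sqrt(10)/10. Solve for x and keep the solutions lying in [0, π].
  ⇒ x = pi/2 ≈ 1.5708

f''(x) = 3*sin(x) - cos(x)
Second-derivative test at each critical point:
  f''(1.5708) = 3 > 0 → local minimum

Critical points: x = pi/2 ≈ 1.5708 (local minimum)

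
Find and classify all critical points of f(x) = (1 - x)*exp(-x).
f'(x) = (x - 2)*exp(-x)

Solve f'(x) = 0:
  f'(x) = (x - 2)·exp(-x) and exp(-x) > 0 for every x, so f'(x) = 0 ⇔ x - 2 = 0.
  x - 2 = 0.
  ⇒ x = 2

f''(x) = (3 - x)*exp(-x)
Second-derivative test at each critical point:
  f''(2) = 0.1353 > 0 → local minimum

Critical points: x = 2 (local minimum)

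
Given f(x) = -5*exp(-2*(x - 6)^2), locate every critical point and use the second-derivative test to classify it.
f'(x) = 20*(x - 6)*exp(-2*(x - 6)^2)

Solve f'(x) = 0:
  f'(x) = (20*x - 120)·exp(-2*(x - 6)^2) and exp(-2*(x - 6)^2) > 0 for every x, so f'(x) = 0 ⇔ 20*x - 120 = 0.
  Factor: 20*x - 120 = 20*(x - 6) = 0.
  ⇒ x = 6

f''(x) = 20*(1 - 4*(x - 6)^2)*exp(-2*(x - 6)^2)
Second-derivative test at each critical point:
  f''(6) = 20 > 0 → local minimum

Critical points: x = 6 (local minimum)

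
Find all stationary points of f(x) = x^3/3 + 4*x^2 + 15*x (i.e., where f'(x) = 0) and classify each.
f'(x) = x^2 + 8*x + 15

Solve f'(x) = 0:
  Factor: x^2 + 8*x + 15 = (x + 3)*(x + 5) = 0.
  ⇒ x = -5, -3

f''(x) = 2*x + 8
Second-derivative test at each critical point:
  f''(-5) = -2 < 0 → local maximum
  f''(-3) = 2 > 0 → local minimum

Critical points: x = -5 (local maximum); x = -3 (local minimum)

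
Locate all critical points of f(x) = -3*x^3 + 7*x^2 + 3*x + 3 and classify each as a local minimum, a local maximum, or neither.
f'(x) = -9*x^2 + 14*x + 3

Solve f'(x) = 0:
  9*x^2 - 14*x - 3 = 0 has no rational roots; quadratic formula: x = (14 ± √304)/18.
  ⇒ x = 7/9 - 2*sqrt(19)/9 ≈ -0.1909, 7/9 + 2*sqrt(19)/9 ≈ 1.7464

f''(x) = 14 - 18*x
Second-derivative test at each critical point:
  f''(-0.1909) = 17.4356 > 0 → local minimum
  f''(1.7464) = -17.4356 < 0 → local maximum

Critical points: x = 7/9 - 2*sqrt(19)/9 ≈ -0.1909 (local minimum); x = 7/9 + 2*sqrt(19)/9 ≈ 1.7464 (local maximum)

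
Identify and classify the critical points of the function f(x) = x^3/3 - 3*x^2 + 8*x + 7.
f'(x) = x^2 - 6*x + 8

Solve f'(x) = 0:
  Factor: x^2 - 6*x + 8 = (x - 4)*(x - 2) = 0.
  ⇒ x = 2, 4

f''(x) = 2*x - 6
Second-derivative test at each critical point:
  f''(2) = -2 < 0 → local maximum
  f''(4) = 2 > 0 → local minimum

Critical points: x = 2 (local maximum); x = 4 (local minimum)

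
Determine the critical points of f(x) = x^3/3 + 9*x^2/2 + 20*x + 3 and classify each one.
f'(x) = x^2 + 9*x + 20

Solve f'(x) = 0:
  Factor: x^2 + 9*x + 20 = (x + 4)*(x + 5) = 0.
  ⇒ x = -5, -4

f''(x) = 2*x + 9
Second-derivative test at each critical point:
  f''(-5) = -1 < 0 → local maximum
  f''(-4) = 1 > 0 → local minimum

Critical points: x = -5 (local maximum); x = -4 (local minimum)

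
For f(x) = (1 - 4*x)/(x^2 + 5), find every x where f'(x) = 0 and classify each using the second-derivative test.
f'(x) = 2*(2*x^2 - x - 10)/(x^4 + 10*x^2 + 25)

Solve f'(x) = 0:
  f'(x) = 2*(x + 2)*(2*x - 5)/(x^2 + 5)^2; the denominator is positive wherever f is defined, so f'(x) = 0 ⇔ 4*x^2 - 2*x - 20 = 0.
  Factor: 4*x^2 - 2*x - 20 = 2*(x + 2)*(2*x - 5) = 0.
  ⇒ x = -2, 5/2

f''(x) = 2*(4*x^2*(1 - 4*x) + (12*x - 1)*(x^2 + 5))/(x^2 + 5)^3
Second-derivative test at each critical point:
  f''(-2) = -2/9 < 0 → local maximum
  f''(5/2) = 32/225 > 0 → local minimum

Critical points: x = -2 (local maximum); x = 5/2 (local minimum)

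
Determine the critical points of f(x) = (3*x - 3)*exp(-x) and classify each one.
f'(x) = 3*(2 - x)*exp(-x)

Solve f'(x) = 0:
  f'(x) = (6 - 3*x)·exp(-x) and exp(-x) > 0 for every x, so f'(x) = 0 ⇔ 6 - 3*x = 0.
  Factor: 6 - 3*x = -3*(x - 2) = 0.
  ⇒ x = 2

f''(x) = 3*(x - 3)*exp(-x)
Second-derivative test at each critical point:
  f''(2) = -0.4060 < 0 → local maximum

Critical points: x = 2 (local maximum)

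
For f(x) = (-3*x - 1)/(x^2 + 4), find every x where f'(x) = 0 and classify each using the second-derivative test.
f'(x) = (3*x^2 + 2*x - 12)/(x^4 + 8*x^2 + 16)

Solve f'(x) = 0:
  f'(x) = (3*x^2 + 2*x - 12)/(x^2 + 4)^2; the denominator is positive wherever f is defined, so f'(x) = 0 ⇔ 3*x^2 + 2*x - 12 = 0.
  3*x^2 + 2*x - 12 = 0 has no rational roots; quadratic formula: x = (-2 ± √148)/6.
  ⇒ x = -sqrt(37)/3 - 1/3 ≈ -2.3609, -1/3 + sqrt(37)/3 ≈ 1.6943

f''(x) = 2*(-4*x^2*(3*x + 1) + (9*x + 1)*(x^2 + 4))/(x^2 + 4)^3
Second-derivative test at each critical point:
  f''(-2.3609) = -0.1327 < 0 → local maximum
  f''(1.6943) = 0.2577 > 0 → local minimum

Critical points: x = -sqrt(37)/3 - 1/3 ≈ -2.3609 (local maximum); x = -1/3 + sqrt(37)/3 ≈ 1.6943 (local minimum)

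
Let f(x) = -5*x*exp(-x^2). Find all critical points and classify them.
f'(x) = 5*(2*x^2 - 1)*exp(-x^2)

Solve f'(x) = 0:
  f'(x) = (10*x^2 - 5)·exp(-x^2) and exp(-x^2) > 0 for every x, so f'(x) = 0 ⇔ 10*x^2 - 5 = 0.
  Factor: 10*x^2 - 5 = 5*(2*x^2 - 1); 2*x^2 - 1 = 0 has no rational roots; quadratic formula: x = (0 ± √8)/4.
  ⇒ x = -sqrt(2)/2 ≈ -0.7071, sqrt(2)/2 ≈ 0.7071

f''(x) = (-20*x^3 + 30*x)*exp(-x^2)
Second-derivative test at each critical point:
  f''(-0.7071) = -8.5776 < 0 → local maximum
  f''(0.7071) = 8.5776 > 0 → local minimum

Critical points: x = -sqrt(2)/2 ≈ -0.7071 (local maximum); x = sqrt(2)/2 ≈ 0.7071 (local minimum)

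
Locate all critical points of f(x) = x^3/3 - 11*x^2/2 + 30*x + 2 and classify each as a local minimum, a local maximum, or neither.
f'(x) = x^2 - 11*x + 30

Solve f'(x) = 0:
  Factor: x^2 - 11*x + 30 = (x - 6)*(x - 5) = 0.
  ⇒ x = 5, 6

f''(x) = 2*x - 11
Second-derivative test at each critical point:
  f''(5) = -1 < 0 → local maximum
  f''(6) = 1 > 0 → local minimum

Critical points: x = 5 (local maximum); x = 6 (local minimum)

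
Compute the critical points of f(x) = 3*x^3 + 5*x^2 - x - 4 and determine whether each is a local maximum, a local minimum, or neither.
f'(x) = 9*x^2 + 10*x - 1

Solve f'(x) = 0:
  9*x^2 + 10*x - 1 = 0 has no rational roots; quadratic formula: x = (-10 ± √136)/18.
  ⇒ x = -sqrt(34)/9 - 5/9 ≈ -1.2034, -5/9 + sqrt(34)/9 ≈ 0.0923

f''(x) = 18*x + 10
Second-derivative test at each critical point:
  f''(-1.2034) = -11.6619 < 0 → local maximum
  f''(0.0923) = 11.6619 > 0 → local minimum

Critical points: x = -sqrt(34)/9 - 5/9 ≈ -1.2034 (local maximum); x = -5/9 + sqrt(34)/9 ≈ 0.0923 (local minimum)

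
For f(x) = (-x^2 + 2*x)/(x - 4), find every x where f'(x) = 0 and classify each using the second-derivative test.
f'(x) = (-x^2 + 8*x - 8)/(x^2 - 8*x + 16)

Solve f'(x) = 0:
  f'(x) = -(x^2 - 8*x + 8)/(x - 4)^2; the denominator is positive wherever f is defined, so f'(x) = 0 ⇔ -x^2 + 8*x - 8 = 0.
  x^2 - 8*x + 8 = 0 has no rational roots; quadratic formula: x = (8 ± √32)/2.
  ⇒ x = 4 - 2*sqrt(2) ≈ 1.1716, 2*sqrt(2) + 4 ≈ 6.8284

f''(x) = -16/(x^3 - 12*x^2 + 48*x - 64)
Second-derivative test at each critical point:
  f''(1.1716) = 0.7071 > 0 → local minimum
  f''(6.8284) = -0.7071 < 0 → local maximum

Critical points: x = 4 - 2*sqrt(2) ≈ 1.1716 (local minimum); x = 2*sqrt(2) + 4 ≈ 6.8284 (local maximum)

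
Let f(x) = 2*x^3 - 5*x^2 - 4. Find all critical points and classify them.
f'(x) = 2*x*(3*x - 5)

Solve f'(x) = 0:
  Factor: 6*x^2 - 10*x = 2*x*(3*x - 5) = 0.
  ⇒ x = 0, 5/3

f''(x) = 12*x - 10
Second-derivative test at each critical point:
  f''(0) = -10 < 0 → local maximum
  f''(5/3) = 10 > 0 → local minimum

Critical points: x = 0 (local maximum); x = 5/3 (local minimum)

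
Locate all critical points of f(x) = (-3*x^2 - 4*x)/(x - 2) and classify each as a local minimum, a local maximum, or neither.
f'(x) = (-3*x^2 + 12*x + 8)/(x^2 - 4*x + 4)

Solve f'(x) = 0:
  f'(x) = -(3*x^2 - 12*x - 8)/(x - 2)^2; the denominator is positive wherever f is defined, so f'(x) = 0 ⇔ -3*x^2 + 12*x + 8 = 0.
  3*x^2 - 12*x - 8 = 0 has no rational roots; quadratic formula: x = (12 ± √240)/6.
  ⇒ x = 2 - 2*sqrt(15)/3 ≈ -0.5820, 2 + 2*sqrt(15)/3 ≈ 4.5820

f''(x) = -40/(x^3 - 6*x^2 + 12*x - 8)
Second-derivative test at each critical point:
  f''(-0.5820) = 2.3238 > 0 → local minimum
  f''(4.5820) = -2.3238 < 0 → local maximum

Critical points: x = 2 - 2*sqrt(15)/3 ≈ -0.5820 (local minimum); x = 2 + 2*sqrt(15)/3 ≈ 4.5820 (local maximum)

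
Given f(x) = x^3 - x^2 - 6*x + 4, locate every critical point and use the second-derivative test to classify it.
f'(x) = 3*x^2 - 2*x - 6

Solve f'(x) = 0:
  3*x^2 - 2*x - 6 = 0 has no rational roots; quadratic formula: x = (2 ± √76)/6.
  ⇒ x = 1/3 - sqrt(19)/3 ≈ -1.1196, 1/3 + sqrt(19)/3 ≈ 1.7863

f''(x) = 6*x - 2
Second-derivative test at each critical point:
  f''(-1.1196) = -8.7178 < 0 → local maximum
  f''(1.7863) = 8.7178 > 0 → local minimum

Critical points: x = 1/3 - sqrt(19)/3 ≈ -1.1196 (local maximum); x = 1/3 + sqrt(19)/3 ≈ 1.7863 (local minimum)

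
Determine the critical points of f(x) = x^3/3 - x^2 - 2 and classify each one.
f'(x) = x*(x - 2)

Solve f'(x) = 0:
  Factor: x^2 - 2*x = x*(x - 2) = 0.
  ⇒ x = 0, 2

f''(x) = 2*x - 2
Second-derivative test at each critical point:
  f''(0) = -2 < 0 → local maximum
  f''(2) = 2 > 0 → local minimum

Critical points: x = 0 (local maximum); x = 2 (local minimum)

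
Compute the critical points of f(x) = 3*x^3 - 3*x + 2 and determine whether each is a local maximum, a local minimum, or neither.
f'(x) = 9*x^2 - 3

Solve f'(x) = 0:
  Factor: 9*x^2 - 3 = 3*(3*x^2 - 1); 3*x^2 - 1 = 0 has no rational roots; quadratic formula: x = (0 ± √12)/6.
  ⇒ x = -sqrt(3)/3 ≈ -0.5774, sqrt(3)/3 ≈ 0.5774

f''(x) = 18*x
Second-derivative test at each critical point:
  f''(-0.5774) = -10.3923 < 0 → local maximum
  f''(0.5774) = 10.3923 > 0 → local minimum

Critical points: x = -sqrt(3)/3 ≈ -0.5774 (local maximum); x = sqrt(3)/3 ≈ 0.5774 (local minimum)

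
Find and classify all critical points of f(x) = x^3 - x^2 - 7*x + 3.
f'(x) = 3*x^2 - 2*x - 7

Solve f'(x) = 0:
  3*x^2 - 2*x - 7 = 0 has no rational roots; quadratic formula: x = (2 ± √88)/6.
  ⇒ x = 1/3 - sqrt(22)/3 ≈ -1.2301, 1/3 + sqrt(22)/3 ≈ 1.8968

f''(x) = 6*x - 2
Second-derivative test at each critical point:
  f''(-1.2301) = -9.3808 < 0 → local maximum
  f''(1.8968) = 9.3808 > 0 → local minimum

Critical points: x = 1/3 - sqrt(22)/3 ≈ -1.2301 (local maximum); x = 1/3 + sqrt(22)/3 ≈ 1.8968 (local minimum)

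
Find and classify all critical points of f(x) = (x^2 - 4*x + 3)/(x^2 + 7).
f'(x) = 4*(x^2 + 2*x - 7)/(x^4 + 14*x^2 + 49)

Solve f'(x) = 0:
  f'(x) = 4*(x^2 + 2*x - 7)/(x^2 + 7)^2; the denominator is positive wherever f is defined, so f'(x) = 0 ⇔ 4*x^2 + 8*x - 28 = 0.
  Factor: 4*x^2 + 8*x - 28 = 4*(x^2 + 2*x - 7); x^2 + 2*x - 7 = 0 has no rational roots; quadratic formula: x = (-2 ± √32)/2.
  ⇒ x = -2*sqrt(2) - 1 ≈ -3.8284, -1 + 2*sqrt(2) ≈ 1.8284

f''(x) = 8*(-x^3 - 3*x^2 + 21*x + 7)/(x^6 + 21*x^4 + 147*x^2 + 343)
Second-derivative test at each critical point:
  f''(-3.8284) = -0.0482 < 0 → local maximum
  f''(1.8284) = 0.2115 > 0 → local minimum

Critical points: x = -2*sqrt(2) - 1 ≈ -3.8284 (local maximum); x = -1 + 2*sqrt(2) ≈ 1.8284 (local minimum)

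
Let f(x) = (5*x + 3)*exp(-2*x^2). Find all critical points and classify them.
f'(x) = (-4*x*(5*x + 3) + 5)*exp(-2*x^2)

Solve f'(x) = 0:
  f'(x) = (-20*x^2 - 12*x + 5)·exp(-2*x^2) and exp(-2*x^2) > 0 for every x, so f'(x) = 0 ⇔ -20*x^2 - 12*x + 5 = 0.
  20*x^2 + 12*x - 5 = 0 has no rational roots; quadratic formula: x = (-12 ± √544)/40.
  ⇒ x = -sqrt(34)/10 - 3/10 ≈ -0.8831, -3/10 + sqrt(34)/10 ≈ 0.2831

f''(x) = 4*(4*x^2*(5*x + 3) - 15*x - 3)*exp(-2*x^2)
Second-derivative test at each critical point:
  f''(-0.8831) = 4.9026 > 0 → local minimum
  f''(0.2831) = -19.8696 < 0 → local maximum

Critical points: x = -sqrt(34)/10 - 3/10 ≈ -0.8831 (local minimum); x = -3/10 + sqrt(34)/10 ≈ 0.2831 (local maximum)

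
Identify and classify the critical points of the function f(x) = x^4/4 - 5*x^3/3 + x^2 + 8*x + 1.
f'(x) = x^3 - 5*x^2 + 2*x + 8

Solve f'(x) = 0:
  Factor: x^3 - 5*x^2 + 2*x + 8 = (x - 4)*(x - 2)*(x + 1) = 0.
  ⇒ x = -1, 2, 4

f''(x) = 3*x^2 - 10*x + 2
Second-derivative test at each critical point:
  f''(-1) = 15 > 0 → local minimum
  f''(2) = -6 < 0 → local maximum
  f''(4) = 10 > 0 → local minimum

Critical points: x = -1 (local minimum); x = 2 (local maximum); x = 4 (local minimum)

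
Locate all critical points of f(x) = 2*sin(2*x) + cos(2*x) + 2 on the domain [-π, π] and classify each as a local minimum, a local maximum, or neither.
f'(x) = -2*sin(2*x) + 4*cos(2*x)

Solve f'(x) = 0 on [-π, π]:
  f'(x) = 0 ⇔ 2*cos(2*x) = sin(2*x) ⇔ tan(2*x) = 2, i.e. 2*x = arctan(2) + nπ; keep the solutions lying in [-π, π].
  ⇒ x = -pi + atan(2)/2 ≈ -2.5880, -pi/2 + atan(2)/2 ≈ -1.0172, atan(2)/2 ≈ 0.5536, atan(2)/2 + pi/2 ≈ 2.1244

f''(x) = -8*sin(2*x) - 4*cos(2*x)
Second-derivative test at each critical point:
  f''(-2.5880) = -8.9443 < 0 → local maximum
  f''(-1.0172) = 8.9443 > 0 → local minimum
  f''(0.5536) = -8.9443 < 0 → local maximum
  f''(2.1244) = 8.9443 > 0 → local minimum

Critical points: x = -pi + atan(2)/2 ≈ -2.5880 (local maximum); x = -pi/2 + atan(2)/2 ≈ -1.0172 (local minimum); x = atan(2)/2 ≈ 0.5536 (local maximum); x = atan(2)/2 + pi/2 ≈ 2.1244 (local minimum)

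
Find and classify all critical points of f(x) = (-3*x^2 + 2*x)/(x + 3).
f'(x) = 3*(-x^2 - 6*x + 2)/(x^2 + 6*x + 9)

Solve f'(x) = 0:
  f'(x) = -3*(x^2 + 6*x - 2)/(x + 3)^2; the denominator is positive wherever f is defined, so f'(x) = 0 ⇔ -3*x^2 - 18*x + 6 = 0.
  Factor: -3*x^2 - 18*x + 6 = -3*(x^2 + 6*x - 2); x^2 + 6*x - 2 = 0 has no rational roots; quadratic formula: x = (-6 ± √44)/2.
  ⇒ x = -sqrt(11) - 3 ≈ -6.3166, -3 + sqrt(11) ≈ 0.3166

f''(x) = -66/(x^3 + 9*x^2 + 27*x + 27)
Second-derivative test at each critical point:
  f''(-6.3166) = 1.8091 > 0 → local minimum
  f''(0.3166) = -1.8091 < 0 → local maximum

Critical points: x = -sqrt(11) - 3 ≈ -6.3166 (local minimum); x = -3 + sqrt(11) ≈ 0.3166 (local maximum)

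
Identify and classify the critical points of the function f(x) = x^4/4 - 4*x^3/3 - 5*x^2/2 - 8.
f'(x) = x*(x^2 - 4*x - 5)

Solve f'(x) = 0:
  Factor: x^3 - 4*x^2 - 5*x = x*(x - 5)*(x + 1) = 0.
  ⇒ x = -1, 0, 5

f''(x) = 3*x^2 - 8*x - 5
Second-derivative test at each critical point:
  f''(-1) = 6 > 0 → local minimum
  f''(0) = -5 < 0 → local maximum
  f''(5) = 30 > 0 → local minimum

Critical points: x = -1 (local minimum); x = 0 (local maximum); x = 5 (local minimum)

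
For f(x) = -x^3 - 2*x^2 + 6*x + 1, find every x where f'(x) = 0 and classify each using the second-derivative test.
f'(x) = -3*x^2 - 4*x + 6

Solve f'(x) = 0:
  3*x^2 + 4*x - 6 = 0 has no rational roots; quadratic formula: x = (-4 ± √88)/6.
  ⇒ x = -sqrt(22)/3 - 2/3 ≈ -2.2301, -2/3 + sqrt(22)/3 ≈ 0.8968

f''(x) = -6*x - 4
Second-derivative test at each critical point:
  f''(-2.2301) = 9.3808 > 0 → local minimum
  f''(0.8968) = -9.3808 < 0 → local maximum

Critical points: x = -sqrt(22)/3 - 2/3 ≈ -2.2301 (local minimum); x = -2/3 + sqrt(22)/3 ≈ 0.8968 (local maximum)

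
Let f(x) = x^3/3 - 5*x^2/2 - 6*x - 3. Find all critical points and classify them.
f'(x) = x^2 - 5*x - 6

Solve f'(x) = 0:
  Factor: x^2 - 5*x - 6 = (x - 6)*(x + 1) = 0.
  ⇒ x = -1, 6

f''(x) = 2*x - 5
Second-derivative test at each critical point:
  f''(-1) = -7 < 0 → local maximum
  f''(6) = 7 > 0 → local minimum

Critical points: x = -1 (local maximum); x = 6 (local minimum)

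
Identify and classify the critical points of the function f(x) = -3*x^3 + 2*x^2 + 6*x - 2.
f'(x) = -9*x^2 + 4*x + 6

Solve f'(x) = 0:
  9*x^2 - 4*x - 6 = 0 has no rational roots; quadratic formula: x = (4 ± √232)/18.
  ⇒ x = 2/9 - sqrt(58)/9 ≈ -0.6240, 2/9 + sqrt(58)/9 ≈ 1.0684

f''(x) = 4 - 18*x
Second-derivative test at each critical point:
  f''(-0.6240) = 15.2315 > 0 → local minimum
  f''(1.0684) = -15.2315 < 0 → local maximum

Critical points: x = 2/9 - sqrt(58)/9 ≈ -0.6240 (local minimum); x = 2/9 + sqrt(58)/9 ≈ 1.0684 (local maximum)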